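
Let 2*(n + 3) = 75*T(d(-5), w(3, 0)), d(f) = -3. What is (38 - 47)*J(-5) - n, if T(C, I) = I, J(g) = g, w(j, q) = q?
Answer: 48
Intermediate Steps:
n = -3 (n = -3 + (75*0)/2 = -3 + (½)*0 = -3 + 0 = -3)
(38 - 47)*J(-5) - n = (38 - 47)*(-5) - 1*(-3) = -9*(-5) + 3 = 45 + 3 = 48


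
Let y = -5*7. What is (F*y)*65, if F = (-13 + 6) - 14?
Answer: 47775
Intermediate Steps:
F = -21 (F = -7 - 14 = -21)
y = -35
(F*y)*65 = -21*(-35)*65 = 735*65 = 47775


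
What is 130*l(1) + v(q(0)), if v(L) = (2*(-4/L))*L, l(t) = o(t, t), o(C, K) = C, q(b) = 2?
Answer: 122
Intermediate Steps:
l(t) = t
v(L) = -8 (v(L) = (-8/L)*L = -8)
130*l(1) + v(q(0)) = 130*1 - 8 = 130 - 8 = 122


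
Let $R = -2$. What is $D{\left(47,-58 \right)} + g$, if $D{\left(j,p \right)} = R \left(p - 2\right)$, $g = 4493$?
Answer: $4613$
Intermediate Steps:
$D{\left(j,p \right)} = 4 - 2 p$ ($D{\left(j,p \right)} = - 2 \left(p - 2\right) = - 2 \left(-2 + p\right) = 4 - 2 p$)
$D{\left(47,-58 \right)} + g = \left(4 - -116\right) + 4493 = \left(4 + 116\right) + 4493 = 120 + 4493 = 4613$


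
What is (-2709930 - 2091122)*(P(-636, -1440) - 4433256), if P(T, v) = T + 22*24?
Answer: 21284811098928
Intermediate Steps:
P(T, v) = 528 + T (P(T, v) = T + 528 = 528 + T)
(-2709930 - 2091122)*(P(-636, -1440) - 4433256) = (-2709930 - 2091122)*((528 - 636) - 4433256) = -4801052*(-108 - 4433256) = -4801052*(-4433364) = 21284811098928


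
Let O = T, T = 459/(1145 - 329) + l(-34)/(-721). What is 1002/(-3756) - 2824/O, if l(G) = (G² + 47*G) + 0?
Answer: -20395882351/8489186 ≈ -2402.6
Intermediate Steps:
l(G) = G² + 47*G
T = 13561/11536 (T = 459/(1145 - 329) - 34*(47 - 34)/(-721) = 459/816 - 34*13*(-1/721) = 459*(1/816) - 442*(-1/721) = 9/16 + 442/721 = 13561/11536 ≈ 1.1755)
O = 13561/11536 ≈ 1.1755
1002/(-3756) - 2824/O = 1002/(-3756) - 2824/13561/11536 = 1002*(-1/3756) - 2824*11536/13561 = -167/626 - 32577664/13561 = -20395882351/8489186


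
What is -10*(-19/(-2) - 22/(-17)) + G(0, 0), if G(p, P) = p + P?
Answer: -1835/17 ≈ -107.94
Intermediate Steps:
G(p, P) = P + p
-10*(-19/(-2) - 22/(-17)) + G(0, 0) = -10*(-19/(-2) - 22/(-17)) + (0 + 0) = -10*(-19*(-1/2) - 22*(-1/17)) + 0 = -10*(19/2 + 22/17) + 0 = -10*367/34 + 0 = -1835/17 + 0 = -1835/17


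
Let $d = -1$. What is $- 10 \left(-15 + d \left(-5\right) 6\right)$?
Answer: $-150$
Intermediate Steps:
$- 10 \left(-15 + d \left(-5\right) 6\right) = - 10 \left(-15 + \left(-1\right) \left(-5\right) 6\right) = - 10 \left(-15 + 5 \cdot 6\right) = - 10 \left(-15 + 30\right) = \left(-10\right) 15 = -150$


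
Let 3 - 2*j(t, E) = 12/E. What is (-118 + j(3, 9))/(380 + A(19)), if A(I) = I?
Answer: -37/126 ≈ -0.29365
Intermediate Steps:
j(t, E) = 3/2 - 6/E
(-118 + j(3, 9))/(380 + A(19)) = (-118 + (3/2 - 6/9))/(380 + 19) = (-118 + (3/2 - 6*⅑))/399 = (-118 + (3/2 - ⅔))*(1/399) = (-118 + ⅚)*(1/399) = -703/6*1/399 = -37/126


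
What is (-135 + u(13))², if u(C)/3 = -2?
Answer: 19881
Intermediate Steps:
u(C) = -6 (u(C) = 3*(-2) = -6)
(-135 + u(13))² = (-135 - 6)² = (-141)² = 19881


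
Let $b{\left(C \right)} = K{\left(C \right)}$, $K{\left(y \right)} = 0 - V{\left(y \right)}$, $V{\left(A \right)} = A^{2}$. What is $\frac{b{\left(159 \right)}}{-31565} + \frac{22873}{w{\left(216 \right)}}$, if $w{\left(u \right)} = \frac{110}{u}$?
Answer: $\frac{15595180983}{347215} \approx 44915.0$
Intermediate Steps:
$K{\left(y \right)} = - y^{2}$ ($K{\left(y \right)} = 0 - y^{2} = - y^{2}$)
$b{\left(C \right)} = - C^{2}$
$\frac{b{\left(159 \right)}}{-31565} + \frac{22873}{w{\left(216 \right)}} = \frac{\left(-1\right) 159^{2}}{-31565} + \frac{22873}{110 \cdot \frac{1}{216}} = \left(-1\right) 25281 \left(- \frac{1}{31565}\right) + \frac{22873}{110 \cdot \frac{1}{216}} = \left(-25281\right) \left(- \frac{1}{31565}\right) + \frac{22873}{\frac{55}{108}} = \frac{25281}{31565} + 22873 \cdot \frac{108}{55} = \frac{25281}{31565} + \frac{2470284}{55} = \frac{15595180983}{347215}$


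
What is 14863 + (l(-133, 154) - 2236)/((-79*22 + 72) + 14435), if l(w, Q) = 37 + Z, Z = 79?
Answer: 189783527/12769 ≈ 14863.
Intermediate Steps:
l(w, Q) = 116 (l(w, Q) = 37 + 79 = 116)
14863 + (l(-133, 154) - 2236)/((-79*22 + 72) + 14435) = 14863 + (116 - 2236)/((-79*22 + 72) + 14435) = 14863 - 2120/((-1738 + 72) + 14435) = 14863 - 2120/(-1666 + 14435) = 14863 - 2120/12769 = 189783527/12769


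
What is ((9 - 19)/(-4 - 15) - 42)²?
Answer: 620944/361 ≈ 1720.1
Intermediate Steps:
((9 - 19)/(-4 - 15) - 42)² = (-10/(-19) - 42)² = (-10*(-1/19) - 42)² = (10/19 - 42)² = (-788/19)² = 620944/361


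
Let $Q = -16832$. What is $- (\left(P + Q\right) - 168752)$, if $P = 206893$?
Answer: $-21309$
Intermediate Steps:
$- (\left(P + Q\right) - 168752) = - (\left(206893 - 16832\right) - 168752) = - (190061 - 168752) = \left(-1\right) 21309 = -21309$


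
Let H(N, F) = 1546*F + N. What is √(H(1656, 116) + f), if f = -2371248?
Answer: 4*I*√136891 ≈ 1480.0*I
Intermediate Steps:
H(N, F) = N + 1546*F
√(H(1656, 116) + f) = √((1656 + 1546*116) - 2371248) = √((1656 + 179336) - 2371248) = √(180992 - 2371248) = √(-2190256) = 4*I*√136891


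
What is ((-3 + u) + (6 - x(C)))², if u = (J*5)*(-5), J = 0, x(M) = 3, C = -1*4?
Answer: 0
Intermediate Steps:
C = -4
u = 0 (u = (0*5)*(-5) = 0*(-5) = 0)
((-3 + u) + (6 - x(C)))² = ((-3 + 0) + (6 - 1*3))² = (-3 + (6 - 3))² = (-3 + 3)² = 0² = 0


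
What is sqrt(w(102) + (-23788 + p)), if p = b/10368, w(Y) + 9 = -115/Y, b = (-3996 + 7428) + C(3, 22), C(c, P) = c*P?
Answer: I*sqrt(35653277931)/1224 ≈ 154.27*I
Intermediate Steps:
C(c, P) = P*c
b = 3498 (b = (-3996 + 7428) + 22*3 = 3432 + 66 = 3498)
w(Y) = -9 - 115/Y
p = 583/1728 (p = 3498/10368 = 3498*(1/10368) = 583/1728 ≈ 0.33738)
sqrt(w(102) + (-23788 + p)) = sqrt((-9 - 115/102) + (-23788 + 583/1728)) = sqrt((-9 - 115*1/102) - 41105081/1728) = sqrt((-9 - 115/102) - 41105081/1728) = sqrt(-1033/102 - 41105081/1728) = sqrt(-699083881/29376) = I*sqrt(35653277931)/1224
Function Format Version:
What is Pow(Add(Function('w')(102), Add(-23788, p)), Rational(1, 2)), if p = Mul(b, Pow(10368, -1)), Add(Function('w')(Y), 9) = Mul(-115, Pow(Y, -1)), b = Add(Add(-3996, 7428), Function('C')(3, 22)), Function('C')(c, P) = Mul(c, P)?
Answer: Mul(Rational(1, 1224), I, Pow(35653277931, Rational(1, 2))) ≈ Mul(154.27, I)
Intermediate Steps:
Function('C')(c, P) = Mul(P, c)
b = 3498 (b = Add(Add(-3996, 7428), Mul(22, 3)) = Add(3432, 66) = 3498)
Function('w')(Y) = Add(-9, Mul(-115, Pow(Y, -1)))
p = Rational(583, 1728) (p = Mul(3498, Pow(10368, -1)) = Mul(3498, Rational(1, 10368)) = Rational(583, 1728) ≈ 0.33738)
Pow(Add(Function('w')(102), Add(-23788, p)), Rational(1, 2)) = Pow(Add(Add(-9, Mul(-115, Pow(102, -1))), Add(-23788, Rational(583, 1728))), Rational(1, 2)) = Pow(Add(Add(-9, Mul(-115, Rational(1, 102))), Rational(-41105081, 1728)), Rational(1, 2)) = Pow(Add(Add(-9, Rational(-115, 102)), Rational(-41105081, 1728)), Rational(1, 2)) = Pow(Add(Rational(-1033, 102), Rational(-41105081, 1728)), Rational(1, 2)) = Pow(Rational(-699083881, 29376), Rational(1, 2)) = Mul(Rational(1, 1224), I, Pow(35653277931, Rational(1, 2)))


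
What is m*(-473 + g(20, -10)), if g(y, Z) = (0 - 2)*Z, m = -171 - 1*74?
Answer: 110985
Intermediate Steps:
m = -245 (m = -171 - 74 = -245)
g(y, Z) = -2*Z
m*(-473 + g(20, -10)) = -245*(-473 - 2*(-10)) = -245*(-473 + 20) = -245*(-453) = 110985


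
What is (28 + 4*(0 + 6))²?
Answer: 2704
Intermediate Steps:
(28 + 4*(0 + 6))² = (28 + 4*6)² = (28 + 24)² = 52² = 2704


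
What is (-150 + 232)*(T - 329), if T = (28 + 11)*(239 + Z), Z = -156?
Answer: 238456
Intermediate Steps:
T = 3237 (T = (28 + 11)*(239 - 156) = 39*83 = 3237)
(-150 + 232)*(T - 329) = (-150 + 232)*(3237 - 329) = 82*2908 = 238456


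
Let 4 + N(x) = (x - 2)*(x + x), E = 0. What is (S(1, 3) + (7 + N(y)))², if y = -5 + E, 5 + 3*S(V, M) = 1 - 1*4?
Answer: 44521/9 ≈ 4946.8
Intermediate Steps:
S(V, M) = -8/3 (S(V, M) = -5/3 + (1 - 1*4)/3 = -5/3 + (1 - 4)/3 = -5/3 + (⅓)*(-3) = -5/3 - 1 = -8/3)
y = -5 (y = -5 + 0 = -5)
N(x) = -4 + 2*x*(-2 + x) (N(x) = -4 + (x - 2)*(x + x) = -4 + (-2 + x)*(2*x) = -4 + 2*x*(-2 + x))
(S(1, 3) + (7 + N(y)))² = (-8/3 + (7 + (-4 - 4*(-5) + 2*(-5)²)))² = (-8/3 + (7 + (-4 + 20 + 2*25)))² = (-8/3 + (7 + (-4 + 20 + 50)))² = (-8/3 + (7 + 66))² = (-8/3 + 73)² = (211/3)² = 44521/9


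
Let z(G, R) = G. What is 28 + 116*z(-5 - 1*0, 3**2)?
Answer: -552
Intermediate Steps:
28 + 116*z(-5 - 1*0, 3**2) = 28 + 116*(-5 - 1*0) = 28 + 116*(-5 + 0) = 28 + 116*(-5) = 28 - 580 = -552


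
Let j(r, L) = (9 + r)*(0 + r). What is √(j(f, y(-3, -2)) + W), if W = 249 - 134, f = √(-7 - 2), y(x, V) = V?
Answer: √(106 + 27*I) ≈ 10.377 + 1.3009*I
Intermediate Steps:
f = 3*I (f = √(-9) = 3*I ≈ 3.0*I)
W = 115
j(r, L) = r*(9 + r) (j(r, L) = (9 + r)*r = r*(9 + r))
√(j(f, y(-3, -2)) + W) = √((3*I)*(9 + 3*I) + 115) = √(3*I*(9 + 3*I) + 115) = √(115 + 3*I*(9 + 3*I))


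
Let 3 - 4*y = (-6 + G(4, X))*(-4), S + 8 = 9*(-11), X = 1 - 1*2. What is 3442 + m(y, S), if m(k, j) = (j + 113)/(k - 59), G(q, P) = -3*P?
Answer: 843266/245 ≈ 3441.9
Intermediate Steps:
X = -1 (X = 1 - 2 = -1)
S = -107 (S = -8 + 9*(-11) = -8 - 99 = -107)
y = -9/4 (y = 3/4 - (-6 - 3*(-1))*(-4)/4 = 3/4 - (-6 + 3)*(-4)/4 = 3/4 - (-3)*(-4)/4 = 3/4 - 1/4*12 = 3/4 - 3 = -9/4 ≈ -2.2500)
m(k, j) = (113 + j)/(-59 + k)
3442 + m(y, S) = 3442 + (113 - 107)/(-59 - 9/4) = 3442 + 6/(-245/4) = 3442 - 4/245*6 = 3442 - 24/245 = 843266/245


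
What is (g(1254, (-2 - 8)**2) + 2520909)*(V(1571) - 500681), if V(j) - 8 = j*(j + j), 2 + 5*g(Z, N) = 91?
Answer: 55906707085306/5 ≈ 1.1181e+13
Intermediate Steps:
g(Z, N) = 89/5 (g(Z, N) = -2/5 + (1/5)*91 = -2/5 + 91/5 = 89/5)
V(j) = 8 + 2*j**2 (V(j) = 8 + j*(j + j) = 8 + j*(2*j) = 8 + 2*j**2)
(g(1254, (-2 - 8)**2) + 2520909)*(V(1571) - 500681) = (89/5 + 2520909)*((8 + 2*1571**2) - 500681) = 12604634*((8 + 2*2468041) - 500681)/5 = 12604634*((8 + 4936082) - 500681)/5 = 12604634*(4936090 - 500681)/5 = (12604634/5)*4435409 = 55906707085306/5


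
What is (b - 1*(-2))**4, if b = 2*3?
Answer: 4096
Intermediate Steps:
b = 6
(b - 1*(-2))**4 = (6 - 1*(-2))**4 = (6 + 2)**4 = 8**4 = 4096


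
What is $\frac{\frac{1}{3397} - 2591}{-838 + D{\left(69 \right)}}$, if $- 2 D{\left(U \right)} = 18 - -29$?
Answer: $\frac{17603252}{5853031} \approx 3.0075$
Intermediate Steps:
$D{\left(U \right)} = - \frac{47}{2}$ ($D{\left(U \right)} = - \frac{18 - -29}{2} = - \frac{18 + 29}{2} = \left(- \frac{1}{2}\right) 47 = - \frac{47}{2}$)
$\frac{\frac{1}{3397} - 2591}{-838 + D{\left(69 \right)}} = \frac{\frac{1}{3397} - 2591}{-838 - \frac{47}{2}} = \frac{\frac{1}{3397} - 2591}{- \frac{1723}{2}} = \left(- \frac{8801626}{3397}\right) \left(- \frac{2}{1723}\right) = \frac{17603252}{5853031}$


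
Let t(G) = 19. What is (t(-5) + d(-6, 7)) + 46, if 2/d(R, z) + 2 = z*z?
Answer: 3057/47 ≈ 65.043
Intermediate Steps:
d(R, z) = 2/(-2 + z²) (d(R, z) = 2/(-2 + z*z) = 2/(-2 + z²))
(t(-5) + d(-6, 7)) + 46 = (19 + 2/(-2 + 7²)) + 46 = (19 + 2/(-2 + 49)) + 46 = (19 + 2/47) + 46 = 895/47 + 46 = 3057/47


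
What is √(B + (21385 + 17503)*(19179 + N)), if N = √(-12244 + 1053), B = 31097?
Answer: √(745864049 + 738872*I*√31) ≈ 27311.0 + 75.32*I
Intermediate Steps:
N = 19*I*√31 (N = √(-11191) = 19*I*√31 ≈ 105.79*I)
√(B + (21385 + 17503)*(19179 + N)) = √(31097 + (21385 + 17503)*(19179 + 19*I*√31)) = √(31097 + 38888*(19179 + 19*I*√31)) = √(31097 + (745832952 + 738872*I*√31)) = √(745864049 + 738872*I*√31)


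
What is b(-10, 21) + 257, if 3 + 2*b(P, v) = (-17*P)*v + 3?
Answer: 2042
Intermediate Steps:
b(P, v) = -17*P*v/2 (b(P, v) = -3/2 + ((-17*P)*v + 3)/2 = -3/2 + (-17*P*v + 3)/2 = -3/2 + (3 - 17*P*v)/2 = -3/2 + (3/2 - 17*P*v/2) = -17*P*v/2)
b(-10, 21) + 257 = -17/2*(-10)*21 + 257 = 1785 + 257 = 2042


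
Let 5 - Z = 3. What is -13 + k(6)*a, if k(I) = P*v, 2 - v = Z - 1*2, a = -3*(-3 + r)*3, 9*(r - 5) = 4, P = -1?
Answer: 31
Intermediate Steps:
Z = 2 (Z = 5 - 1*3 = 5 - 3 = 2)
r = 49/9 (r = 5 + (⅑)*4 = 5 + 4/9 = 49/9 ≈ 5.4444)
a = -22 (a = -3*(-3 + 49/9)*3 = -22*3/3 = -3*22/3 = -22)
v = 2 (v = 2 - (2 - 1*2) = 2 - (2 - 2) = 2 - 1*0 = 2 + 0 = 2)
k(I) = -2 (k(I) = -1*2 = -2)
-13 + k(6)*a = -13 - 2*(-22) = -13 + 44 = 31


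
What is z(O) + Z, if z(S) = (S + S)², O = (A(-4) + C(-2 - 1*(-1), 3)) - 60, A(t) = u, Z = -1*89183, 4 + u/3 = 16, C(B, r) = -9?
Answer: -84827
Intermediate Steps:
u = 36 (u = -12 + 3*16 = -12 + 48 = 36)
Z = -89183
A(t) = 36
O = -33 (O = (36 - 9) - 60 = 27 - 60 = -33)
z(S) = 4*S² (z(S) = (2*S)² = 4*S²)
z(O) + Z = 4*(-33)² - 89183 = 4*1089 - 89183 = 4356 - 89183 = -84827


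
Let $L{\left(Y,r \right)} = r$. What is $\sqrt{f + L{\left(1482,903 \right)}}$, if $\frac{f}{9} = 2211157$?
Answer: $2 \sqrt{4975329} \approx 4461.1$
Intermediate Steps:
$f = 19900413$ ($f = 9 \cdot 2211157 = 19900413$)
$\sqrt{f + L{\left(1482,903 \right)}} = \sqrt{19900413 + 903} = \sqrt{19901316} = 2 \sqrt{4975329}$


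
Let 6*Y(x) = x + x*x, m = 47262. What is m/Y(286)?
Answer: 141786/41041 ≈ 3.4547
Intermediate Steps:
Y(x) = x/6 + x**2/6 (Y(x) = (x + x*x)/6 = (x + x**2)/6 = x/6 + x**2/6)
m/Y(286) = 47262/(((1/6)*286*(1 + 286))) = 47262/(((1/6)*286*287)) = 47262/(41041/3) = 47262*(3/41041) = 141786/41041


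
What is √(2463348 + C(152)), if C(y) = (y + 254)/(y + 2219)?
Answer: √13848059076694/2371 ≈ 1569.5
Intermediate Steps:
C(y) = (254 + y)/(2219 + y)
√(2463348 + C(152)) = √(2463348 + (254 + 152)/(2219 + 152)) = √(2463348 + 406/2371) = √(5840598514/2371) = √13848059076694/2371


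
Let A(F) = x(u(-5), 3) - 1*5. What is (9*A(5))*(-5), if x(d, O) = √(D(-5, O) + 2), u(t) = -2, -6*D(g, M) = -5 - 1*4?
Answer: 225 - 45*√14/2 ≈ 140.81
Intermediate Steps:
D(g, M) = 3/2 (D(g, M) = -(-5 - 1*4)/6 = -(-5 - 4)/6 = -⅙*(-9) = 3/2)
x(d, O) = √14/2 (x(d, O) = √(3/2 + 2) = √(7/2) = √14/2)
A(F) = -5 + √14/2 (A(F) = √14/2 - 1*5 = √14/2 - 5 = -5 + √14/2)
(9*A(5))*(-5) = (9*(-5 + √14/2))*(-5) = (-45 + 9*√14/2)*(-5) = 225 - 45*√14/2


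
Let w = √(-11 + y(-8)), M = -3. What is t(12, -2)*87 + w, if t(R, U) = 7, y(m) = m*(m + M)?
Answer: 609 + √77 ≈ 617.78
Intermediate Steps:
y(m) = m*(-3 + m) (y(m) = m*(m - 3) = m*(-3 + m))
w = √77 (w = √(-11 - 8*(-3 - 8)) = √(-11 - 8*(-11)) = √(-11 + 88) = √77 ≈ 8.7750)
t(12, -2)*87 + w = 7*87 + √77 = 609 + √77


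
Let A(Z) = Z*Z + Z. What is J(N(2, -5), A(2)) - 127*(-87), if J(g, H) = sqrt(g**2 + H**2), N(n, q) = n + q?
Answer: 11049 + 3*sqrt(5) ≈ 11056.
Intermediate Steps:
A(Z) = Z + Z**2 (A(Z) = Z**2 + Z = Z + Z**2)
J(g, H) = sqrt(H**2 + g**2)
J(N(2, -5), A(2)) - 127*(-87) = sqrt((2*(1 + 2))**2 + (2 - 5)**2) - 127*(-87) = sqrt((2*3)**2 + (-3)**2) + 11049 = sqrt(6**2 + 9) + 11049 = sqrt(36 + 9) + 11049 = sqrt(45) + 11049 = 3*sqrt(5) + 11049 = 11049 + 3*sqrt(5)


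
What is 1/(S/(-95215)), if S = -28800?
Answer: 19043/5760 ≈ 3.3061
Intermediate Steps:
1/(S/(-95215)) = 1/(-28800/(-95215)) = 1/(-28800*(-1/95215)) = 1/(5760/19043) = 19043/5760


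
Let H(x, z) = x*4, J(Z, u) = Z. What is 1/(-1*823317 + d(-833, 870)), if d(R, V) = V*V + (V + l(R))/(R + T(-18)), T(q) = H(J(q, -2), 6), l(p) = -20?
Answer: -181/12021647 ≈ -1.5056e-5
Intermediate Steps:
H(x, z) = 4*x
T(q) = 4*q
d(R, V) = V² + (-20 + V)/(-72 + R) (d(R, V) = V*V + (V - 20)/(R + 4*(-18)) = V² + (-20 + V)/(R - 72) = V² + (-20 + V)/(-72 + R))
1/(-1*823317 + d(-833, 870)) = 1/(-1*823317 + (-20 + 870 - 72*870² - 833*870²)/(-72 - 833)) = 1/(-823317 + (-20 + 870 - 72*756900 - 833*756900)/(-905)) = 1/(-823317 - (-20 + 870 - 54496800 - 630497700)/905) = 1/(-823317 - 1/905*(-684993650)) = 1/(-823317 + 136998730/181) = 1/(-12021647/181) = -181/12021647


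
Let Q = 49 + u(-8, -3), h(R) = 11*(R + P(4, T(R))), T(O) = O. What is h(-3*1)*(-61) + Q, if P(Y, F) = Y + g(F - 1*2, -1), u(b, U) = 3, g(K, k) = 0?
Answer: -619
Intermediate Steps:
P(Y, F) = Y (P(Y, F) = Y + 0 = Y)
h(R) = 44 + 11*R (h(R) = 11*(R + 4) = 11*(4 + R) = 44 + 11*R)
Q = 52 (Q = 49 + 3 = 52)
h(-3*1)*(-61) + Q = (44 + 11*(-3*1))*(-61) + 52 = (44 + 11*(-3))*(-61) + 52 = (44 - 33)*(-61) + 52 = 11*(-61) + 52 = -671 + 52 = -619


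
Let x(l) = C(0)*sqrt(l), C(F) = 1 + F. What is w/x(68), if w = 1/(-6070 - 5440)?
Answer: -sqrt(17)/391340 ≈ -1.0536e-5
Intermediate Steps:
w = -1/11510 (w = 1/(-11510) = -1/11510 ≈ -8.6881e-5)
x(l) = sqrt(l) (x(l) = (1 + 0)*sqrt(l) = 1*sqrt(l) = sqrt(l))
w/x(68) = -sqrt(17)/34/11510 = -sqrt(17)/391340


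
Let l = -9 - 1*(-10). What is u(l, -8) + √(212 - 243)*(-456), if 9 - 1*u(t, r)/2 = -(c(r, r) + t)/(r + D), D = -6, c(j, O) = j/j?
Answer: 124/7 - 456*I*√31 ≈ 17.714 - 2538.9*I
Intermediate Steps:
c(j, O) = 1
l = 1 (l = -9 + 10 = 1)
u(t, r) = 18 + 2*(1 + t)/(-6 + r) (u(t, r) = 18 - (-2)*(1 + t)/(r - 6) = 18 - (-2)*(1 + t)/(-6 + r) = 18 + 2*(1 + t)/(-6 + r))
u(l, -8) + √(212 - 243)*(-456) = 2*(-53 + 1 + 9*(-8))/(-6 - 8) + √(212 - 243)*(-456) = 2*(-53 + 1 - 72)/(-14) + √(-31)*(-456) = 2*(-1/14)*(-124) + (I*√31)*(-456) = 124/7 - 456*I*√31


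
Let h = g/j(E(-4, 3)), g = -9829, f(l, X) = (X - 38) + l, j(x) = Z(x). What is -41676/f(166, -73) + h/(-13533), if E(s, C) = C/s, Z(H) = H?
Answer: -1694166304/2232945 ≈ -758.71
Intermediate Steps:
j(x) = x
f(l, X) = -38 + X + l (f(l, X) = (-38 + X) + l = -38 + X + l)
h = 39316/3 (h = -9829/(3/(-4)) = -9829/(3*(-¼)) = -9829/(-¾) = -9829*(-4/3) = 39316/3 ≈ 13105.)
-41676/f(166, -73) + h/(-13533) = -41676/(-38 - 73 + 166) + (39316/3)/(-13533) = -41676/55 + (39316/3)*(-1/13533) = -41676*1/55 - 39316/40599 = -41676/55 - 39316/40599 = -1694166304/2232945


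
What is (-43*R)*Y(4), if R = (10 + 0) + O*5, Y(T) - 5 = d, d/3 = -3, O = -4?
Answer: -1720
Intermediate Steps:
d = -9 (d = 3*(-3) = -9)
Y(T) = -4 (Y(T) = 5 - 9 = -4)
R = -10 (R = (10 + 0) - 4*5 = 10 - 20 = -10)
(-43*R)*Y(4) = -43*(-10)*(-4) = 430*(-4) = -1720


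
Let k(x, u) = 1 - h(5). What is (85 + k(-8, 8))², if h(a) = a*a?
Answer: 3721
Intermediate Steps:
h(a) = a²
k(x, u) = -24 (k(x, u) = 1 - 1*5² = 1 - 1*25 = 1 - 25 = -24)
(85 + k(-8, 8))² = (85 - 24)² = 61² = 3721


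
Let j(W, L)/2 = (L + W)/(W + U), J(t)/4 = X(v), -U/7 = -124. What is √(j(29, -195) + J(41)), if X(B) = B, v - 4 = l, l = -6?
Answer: 2*I*√1683669/897 ≈ 2.8931*I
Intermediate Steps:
U = 868 (U = -7*(-124) = 868)
v = -2 (v = 4 - 6 = -2)
J(t) = -8 (J(t) = 4*(-2) = -8)
j(W, L) = 2*(L + W)/(868 + W) (j(W, L) = 2*((L + W)/(W + 868)) = 2*((L + W)/(868 + W)) = 2*(L + W)/(868 + W))
√(j(29, -195) + J(41)) = √(2*(-195 + 29)/(868 + 29) - 8) = √(2*(-166)/897 - 8) = √(2*(1/897)*(-166) - 8) = √(-332/897 - 8) = √(-7508/897) = 2*I*√1683669/897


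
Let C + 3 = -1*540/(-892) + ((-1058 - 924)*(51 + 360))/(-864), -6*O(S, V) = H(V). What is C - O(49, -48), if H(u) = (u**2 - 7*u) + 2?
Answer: 44339129/32112 ≈ 1380.8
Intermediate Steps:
H(u) = 2 + u**2 - 7*u
O(S, V) = -1/3 - V**2/6 + 7*V/6 (O(S, V) = -(2 + V**2 - 7*V)/6 = -1/3 - V**2/6 + 7*V/6)
C = 30199145/32112 (C = -3 + (-1*540/(-892) + ((-1058 - 924)*(51 + 360))/(-864)) = -3 + (-540*(-1/892) - 1982*411*(-1/864)) = -3 + (135/223 - 814602*(-1/864)) = -3 + (135/223 + 135767/144) = -3 + 30295481/32112 = 30199145/32112 ≈ 940.43)
C - O(49, -48) = 30199145/32112 - (-1/3 - 1/6*(-48)**2 + (7/6)*(-48)) = 30199145/32112 - (-1/3 - 1/6*2304 - 56) = 30199145/32112 - (-1/3 - 384 - 56) = 30199145/32112 - 1*(-1321/3) = 30199145/32112 + 1321/3 = 44339129/32112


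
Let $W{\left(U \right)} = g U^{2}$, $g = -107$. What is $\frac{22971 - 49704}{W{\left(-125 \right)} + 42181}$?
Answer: $\frac{26733}{1629694} \approx 0.016404$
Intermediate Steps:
$W{\left(U \right)} = - 107 U^{2}$
$\frac{22971 - 49704}{W{\left(-125 \right)} + 42181} = \frac{22971 - 49704}{- 107 \left(-125\right)^{2} + 42181} = - \frac{26733}{\left(-107\right) 15625 + 42181} = - \frac{26733}{-1671875 + 42181} = - \frac{26733}{-1629694} = \left(-26733\right) \left(- \frac{1}{1629694}\right) = \frac{26733}{1629694}$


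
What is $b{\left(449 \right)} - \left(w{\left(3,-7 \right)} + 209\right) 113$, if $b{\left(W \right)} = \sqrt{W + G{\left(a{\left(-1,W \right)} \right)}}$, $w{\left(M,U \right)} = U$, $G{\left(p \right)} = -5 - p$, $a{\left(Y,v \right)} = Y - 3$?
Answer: $-22826 + 8 \sqrt{7} \approx -22805.0$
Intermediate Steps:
$a{\left(Y,v \right)} = -3 + Y$
$b{\left(W \right)} = \sqrt{-1 + W}$ ($b{\left(W \right)} = \sqrt{W - 1} = \sqrt{-1 + W}$)
$b{\left(449 \right)} - \left(w{\left(3,-7 \right)} + 209\right) 113 = \sqrt{-1 + 449} - \left(-7 + 209\right) 113 = \sqrt{448} - 202 \cdot 113 = 8 \sqrt{7} - 22826 = -22826 + 8 \sqrt{7}$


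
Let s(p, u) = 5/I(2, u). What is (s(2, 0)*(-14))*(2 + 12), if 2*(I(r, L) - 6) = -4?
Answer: -245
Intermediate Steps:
I(r, L) = 4 (I(r, L) = 6 + (½)*(-4) = 6 - 2 = 4)
s(p, u) = 5/4
(s(2, 0)*(-14))*(2 + 12) = ((5/4)*(-14))*(2 + 12) = -35/2*14 = -245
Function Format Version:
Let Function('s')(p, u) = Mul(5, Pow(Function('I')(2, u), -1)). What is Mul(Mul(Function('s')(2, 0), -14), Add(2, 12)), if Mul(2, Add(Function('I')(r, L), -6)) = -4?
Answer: -245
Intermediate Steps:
Function('I')(r, L) = 4 (Function('I')(r, L) = Add(6, Mul(Rational(1, 2), -4)) = Add(6, -2) = 4)
Function('s')(p, u) = Rational(5, 4) (Function('s')(p, u) = Mul(5, Pow(4, -1)) = Mul(5, Rational(1, 4)) = Rational(5, 4))
Mul(Mul(Function('s')(2, 0), -14), Add(2, 12)) = Mul(Mul(Rational(5, 4), -14), Add(2, 12)) = Mul(Rational(-35, 2), 14) = -245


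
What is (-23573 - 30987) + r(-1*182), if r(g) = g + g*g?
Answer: -21618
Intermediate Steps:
r(g) = g + g²
(-23573 - 30987) + r(-1*182) = (-23573 - 30987) + (-1*182)*(1 - 1*182) = -54560 - 182*(1 - 182) = -54560 - 182*(-181) = -54560 + 32942 = -21618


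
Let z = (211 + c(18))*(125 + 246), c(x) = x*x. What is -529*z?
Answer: -104998565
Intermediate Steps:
c(x) = x²
z = 198485 (z = (211 + 18²)*(125 + 246) = (211 + 324)*371 = 535*371 = 198485)
-529*z = -529*198485 = -104998565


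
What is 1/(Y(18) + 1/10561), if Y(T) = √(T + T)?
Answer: 10561/63367 ≈ 0.16666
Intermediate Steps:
Y(T) = √2*√T (Y(T) = √(2*T) = √2*√T)
1/(Y(18) + 1/10561) = 1/(√2*√18 + 1/10561) = 1/(√2*(3*√2) + 1/10561) = 1/(6 + 1/10561) = 1/(63367/10561) = 10561/63367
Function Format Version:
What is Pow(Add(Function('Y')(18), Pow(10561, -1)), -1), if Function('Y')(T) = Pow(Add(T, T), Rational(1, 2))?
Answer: Rational(10561, 63367) ≈ 0.16666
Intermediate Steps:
Function('Y')(T) = Mul(Pow(2, Rational(1, 2)), Pow(T, Rational(1, 2))) (Function('Y')(T) = Pow(Mul(2, T), Rational(1, 2)) = Mul(Pow(2, Rational(1, 2)), Pow(T, Rational(1, 2))))
Pow(Add(Function('Y')(18), Pow(10561, -1)), -1) = Pow(Add(Mul(Pow(2, Rational(1, 2)), Pow(18, Rational(1, 2))), Pow(10561, -1)), -1) = Pow(Add(Mul(Pow(2, Rational(1, 2)), Mul(3, Pow(2, Rational(1, 2)))), Rational(1, 10561)), -1) = Pow(Add(6, Rational(1, 10561)), -1) = Pow(Rational(63367, 10561), -1) = Rational(10561, 63367)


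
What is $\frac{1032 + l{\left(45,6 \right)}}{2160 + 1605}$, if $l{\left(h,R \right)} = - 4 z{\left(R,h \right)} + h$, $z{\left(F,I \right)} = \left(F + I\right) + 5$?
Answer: $\frac{853}{3765} \approx 0.22656$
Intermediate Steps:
$z{\left(F,I \right)} = 5 + F + I$
$l{\left(h,R \right)} = -20 - 4 R - 3 h$ ($l{\left(h,R \right)} = - 4 \left(5 + R + h\right) + h = \left(-20 - 4 R - 4 h\right) + h = -20 - 4 R - 3 h$)
$\frac{1032 + l{\left(45,6 \right)}}{2160 + 1605} = \frac{1032 - 179}{2160 + 1605} = \frac{1032 - 179}{3765} = \left(1032 - 179\right) \frac{1}{3765} = 853 \cdot \frac{1}{3765} = \frac{853}{3765}$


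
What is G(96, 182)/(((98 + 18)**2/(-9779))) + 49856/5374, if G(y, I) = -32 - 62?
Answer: 1402695715/18078136 ≈ 77.591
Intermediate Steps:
G(y, I) = -94
G(96, 182)/(((98 + 18)**2/(-9779))) + 49856/5374 = -94*(-9779/(98 + 18)**2) + 49856/5374 = -94/(116**2*(-1/9779)) + 49856*(1/5374) = -94/(13456*(-1/9779)) + 24928/2687 = -94/(-13456/9779) + 24928/2687 = -94*(-9779/13456) + 24928/2687 = 459613/6728 + 24928/2687 = 1402695715/18078136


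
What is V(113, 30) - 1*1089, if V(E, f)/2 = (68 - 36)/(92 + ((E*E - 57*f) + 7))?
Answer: -6075499/5579 ≈ -1089.0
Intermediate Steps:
V(E, f) = 64/(99 + E² - 57*f) (V(E, f) = 2*((68 - 36)/(92 + ((E*E - 57*f) + 7))) = 2*(32/(92 + ((E² - 57*f) + 7))) = 2*(32/(92 + (7 + E² - 57*f))) = 2*(32/(99 + E² - 57*f)) = 64/(99 + E² - 57*f))
V(113, 30) - 1*1089 = 64/(99 + 113² - 57*30) - 1*1089 = 64/(99 + 12769 - 1710) - 1089 = 64/11158 - 1089 = 64*(1/11158) - 1089 = 32/5579 - 1089 = -6075499/5579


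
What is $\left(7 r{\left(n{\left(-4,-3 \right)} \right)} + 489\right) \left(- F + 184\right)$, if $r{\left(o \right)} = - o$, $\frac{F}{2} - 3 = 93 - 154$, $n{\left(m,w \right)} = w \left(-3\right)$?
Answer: $127800$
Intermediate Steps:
$n{\left(m,w \right)} = - 3 w$
$F = -116$ ($F = 6 + 2 \left(93 - 154\right) = 6 + 2 \left(-61\right) = 6 - 122 = -116$)
$\left(7 r{\left(n{\left(-4,-3 \right)} \right)} + 489\right) \left(- F + 184\right) = \left(7 \left(- \left(-3\right) \left(-3\right)\right) + 489\right) \left(\left(-1\right) \left(-116\right) + 184\right) = \left(7 \left(\left(-1\right) 9\right) + 489\right) \left(116 + 184\right) = \left(7 \left(-9\right) + 489\right) 300 = \left(-63 + 489\right) 300 = 426 \cdot 300 = 127800$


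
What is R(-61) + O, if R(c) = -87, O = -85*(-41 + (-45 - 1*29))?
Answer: 9688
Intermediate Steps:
O = 9775 (O = -85*(-41 + (-45 - 29)) = -85*(-41 - 74) = -85*(-115) = 9775)
R(-61) + O = -87 + 9775 = 9688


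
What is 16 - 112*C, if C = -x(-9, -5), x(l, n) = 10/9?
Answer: 1264/9 ≈ 140.44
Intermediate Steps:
x(l, n) = 10/9 (x(l, n) = 10*(1/9) = 10/9)
C = -10/9 (C = -1*10/9 = -10/9 ≈ -1.1111)
16 - 112*C = 16 - 112*(-10/9) = 16 + 1120/9 = 1264/9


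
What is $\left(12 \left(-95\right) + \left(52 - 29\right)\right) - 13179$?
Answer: $-14296$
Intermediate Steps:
$\left(12 \left(-95\right) + \left(52 - 29\right)\right) - 13179 = \left(-1140 + \left(52 - 29\right)\right) - 13179 = \left(-1140 + 23\right) - 13179 = -1117 - 13179 = -14296$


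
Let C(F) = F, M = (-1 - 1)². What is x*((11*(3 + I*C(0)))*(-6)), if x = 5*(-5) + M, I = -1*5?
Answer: 4158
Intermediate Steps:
M = 4 (M = (-2)² = 4)
I = -5
x = -21 (x = 5*(-5) + 4 = -25 + 4 = -21)
x*((11*(3 + I*C(0)))*(-6)) = -21*11*(3 - 5*0)*(-6) = -21*11*(3 + 0)*(-6) = -21*11*3*(-6) = -693*(-6) = -21*(-198) = 4158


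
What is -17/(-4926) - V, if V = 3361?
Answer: -16556269/4926 ≈ -3361.0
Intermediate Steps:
-17/(-4926) - V = -17/(-4926) - 1*3361 = -17*(-1/4926) - 3361 = 17/4926 - 3361 = -16556269/4926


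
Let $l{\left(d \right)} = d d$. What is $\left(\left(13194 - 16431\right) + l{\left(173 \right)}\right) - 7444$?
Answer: $19248$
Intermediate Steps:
$l{\left(d \right)} = d^{2}$
$\left(\left(13194 - 16431\right) + l{\left(173 \right)}\right) - 7444 = \left(\left(13194 - 16431\right) + 173^{2}\right) - 7444 = \left(-3237 + 29929\right) - 7444 = 26692 - 7444 = 19248$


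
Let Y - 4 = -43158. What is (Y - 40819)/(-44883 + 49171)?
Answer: -83973/4288 ≈ -19.583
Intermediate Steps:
Y = -43154 (Y = 4 - 43158 = -43154)
(Y - 40819)/(-44883 + 49171) = (-43154 - 40819)/(-44883 + 49171) = -83973/4288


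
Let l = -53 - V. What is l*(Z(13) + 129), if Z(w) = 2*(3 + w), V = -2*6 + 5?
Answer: -7406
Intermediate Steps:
V = -7 (V = -12 + 5 = -7)
Z(w) = 6 + 2*w
l = -46 (l = -53 - 1*(-7) = -53 + 7 = -46)
l*(Z(13) + 129) = -46*((6 + 2*13) + 129) = -46*((6 + 26) + 129) = -46*(32 + 129) = -46*161 = -7406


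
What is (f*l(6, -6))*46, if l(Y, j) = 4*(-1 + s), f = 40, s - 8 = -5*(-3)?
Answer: 161920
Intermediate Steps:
s = 23 (s = 8 - 5*(-3) = 8 + 15 = 23)
l(Y, j) = 88 (l(Y, j) = 4*(-1 + 23) = 4*22 = 88)
(f*l(6, -6))*46 = (40*88)*46 = 3520*46 = 161920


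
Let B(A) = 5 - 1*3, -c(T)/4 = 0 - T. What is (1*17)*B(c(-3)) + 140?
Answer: 174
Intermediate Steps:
c(T) = 4*T (c(T) = -4*(0 - T) = -(-4)*T = 4*T)
B(A) = 2 (B(A) = 5 - 3 = 2)
(1*17)*B(c(-3)) + 140 = (1*17)*2 + 140 = 17*2 + 140 = 34 + 140 = 174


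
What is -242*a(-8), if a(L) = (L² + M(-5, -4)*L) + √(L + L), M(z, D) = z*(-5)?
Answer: 32912 - 968*I ≈ 32912.0 - 968.0*I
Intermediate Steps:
M(z, D) = -5*z
a(L) = L² + 25*L + √2*√L (a(L) = (L² + (-5*(-5))*L) + √(L + L) = (L² + 25*L) + √(2*L) = (L² + 25*L) + √2*√L = L² + 25*L + √2*√L)
-242*a(-8) = -242*((-8)² + 25*(-8) + √2*√(-8)) = -242*(64 - 200 + √2*(2*I*√2)) = -242*(64 - 200 + 4*I) = -242*(-136 + 4*I) = 32912 - 968*I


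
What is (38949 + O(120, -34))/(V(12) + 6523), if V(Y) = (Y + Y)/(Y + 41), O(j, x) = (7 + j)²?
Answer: 2919134/345743 ≈ 8.4431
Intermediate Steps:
V(Y) = 2*Y/(41 + Y) (V(Y) = (2*Y)/(41 + Y) = 2*Y/(41 + Y))
(38949 + O(120, -34))/(V(12) + 6523) = (38949 + (7 + 120)²)/(2*12/(41 + 12) + 6523) = (38949 + 127²)/(2*12/53 + 6523) = (38949 + 16129)/(2*12*(1/53) + 6523) = 55078/(24/53 + 6523) = 55078/(345743/53) = 55078*(53/345743) = 2919134/345743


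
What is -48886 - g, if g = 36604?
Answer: -85490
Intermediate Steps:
-48886 - g = -48886 - 1*36604 = -48886 - 36604 = -85490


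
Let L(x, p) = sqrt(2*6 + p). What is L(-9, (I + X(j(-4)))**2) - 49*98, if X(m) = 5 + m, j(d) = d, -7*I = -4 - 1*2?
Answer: -4802 + sqrt(757)/7 ≈ -4798.1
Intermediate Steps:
I = 6/7 (I = -(-4 - 1*2)/7 = -(-4 - 2)/7 = -1/7*(-6) = 6/7 ≈ 0.85714)
L(x, p) = sqrt(12 + p)
L(-9, (I + X(j(-4)))**2) - 49*98 = sqrt(12 + (6/7 + (5 - 4))**2) - 49*98 = sqrt(12 + (6/7 + 1)**2) - 4802 = sqrt(12 + (13/7)**2) - 4802 = sqrt(12 + 169/49) - 4802 = sqrt(757/49) - 4802 = sqrt(757)/7 - 4802 = -4802 + sqrt(757)/7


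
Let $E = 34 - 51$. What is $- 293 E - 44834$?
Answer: $-39853$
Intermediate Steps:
$E = -17$
$- 293 E - 44834 = \left(-293\right) \left(-17\right) - 44834 = 4981 - 44834 = -39853$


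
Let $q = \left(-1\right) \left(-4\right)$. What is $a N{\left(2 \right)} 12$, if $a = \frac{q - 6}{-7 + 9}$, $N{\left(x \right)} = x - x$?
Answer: $0$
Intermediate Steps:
$N{\left(x \right)} = 0$
$q = 4$
$a = -1$ ($a = \frac{4 - 6}{-7 + 9} = - \frac{2}{2} = \left(-2\right) \frac{1}{2} = -1$)
$a N{\left(2 \right)} 12 = \left(-1\right) 0 \cdot 12 = 0 \cdot 12 = 0$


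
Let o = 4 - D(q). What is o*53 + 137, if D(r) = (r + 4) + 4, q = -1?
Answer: -22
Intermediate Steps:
D(r) = 8 + r (D(r) = (4 + r) + 4 = 8 + r)
o = -3 (o = 4 - (8 - 1) = 4 - 1*7 = 4 - 7 = -3)
o*53 + 137 = -3*53 + 137 = -159 + 137 = -22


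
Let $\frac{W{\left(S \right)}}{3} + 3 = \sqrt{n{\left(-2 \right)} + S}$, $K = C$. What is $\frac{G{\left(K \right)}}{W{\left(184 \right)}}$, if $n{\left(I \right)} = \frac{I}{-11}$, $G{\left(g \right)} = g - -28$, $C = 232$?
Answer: $\frac{2860}{1927} + \frac{260 \sqrt{22286}}{5781} \approx 8.1983$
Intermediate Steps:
$K = 232$
$G{\left(g \right)} = 28 + g$ ($G{\left(g \right)} = g + 28 = 28 + g$)
$n{\left(I \right)} = - \frac{I}{11}$ ($n{\left(I \right)} = I \left(- \frac{1}{11}\right) = - \frac{I}{11}$)
$W{\left(S \right)} = -9 + 3 \sqrt{\frac{2}{11} + S}$ ($W{\left(S \right)} = -9 + 3 \sqrt{\left(- \frac{1}{11}\right) \left(-2\right) + S} = -9 + 3 \sqrt{\frac{2}{11} + S}$)
$\frac{G{\left(K \right)}}{W{\left(184 \right)}} = \frac{28 + 232}{-9 + \frac{3 \sqrt{22 + 121 \cdot 184}}{11}} = \frac{260}{-9 + \frac{3 \sqrt{22 + 22264}}{11}} = \frac{260}{-9 + \frac{3 \sqrt{22286}}{11}}$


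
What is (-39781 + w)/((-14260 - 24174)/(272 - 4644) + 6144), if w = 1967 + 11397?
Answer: -57747562/13450001 ≈ -4.2935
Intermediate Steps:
w = 13364
(-39781 + w)/((-14260 - 24174)/(272 - 4644) + 6144) = (-39781 + 13364)/((-14260 - 24174)/(272 - 4644) + 6144) = -26417/(-38434/(-4372) + 6144) = -26417/(-38434*(-1/4372) + 6144) = -26417/(19217/2186 + 6144) = -26417/13450001/2186 = -26417*2186/13450001 = -57747562/13450001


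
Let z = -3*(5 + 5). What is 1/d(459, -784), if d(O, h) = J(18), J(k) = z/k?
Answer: -3/5 ≈ -0.60000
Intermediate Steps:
z = -30 (z = -3*10 = -30)
J(k) = -30/k
d(O, h) = -5/3 (d(O, h) = -30/18 = -30*1/18 = -5/3)
1/d(459, -784) = 1/(-5/3) = -3/5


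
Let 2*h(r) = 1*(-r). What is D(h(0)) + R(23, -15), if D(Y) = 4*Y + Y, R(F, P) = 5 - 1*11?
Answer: -6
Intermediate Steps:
h(r) = -r/2 (h(r) = (1*(-r))/2 = (-r)/2 = -r/2)
R(F, P) = -6 (R(F, P) = 5 - 11 = -6)
D(Y) = 5*Y
D(h(0)) + R(23, -15) = 5*(-½*0) - 6 = 5*0 - 6 = 0 - 6 = -6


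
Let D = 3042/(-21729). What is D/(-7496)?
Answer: 507/27146764 ≈ 1.8676e-5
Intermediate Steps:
D = -1014/7243 (D = 3042*(-1/21729) = -1014/7243 ≈ -0.14000)
D/(-7496) = -1014/7243/(-7496) = -1014/7243*(-1/7496) = 507/27146764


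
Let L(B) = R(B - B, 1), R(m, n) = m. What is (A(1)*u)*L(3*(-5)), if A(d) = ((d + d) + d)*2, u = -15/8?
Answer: 0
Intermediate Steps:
L(B) = 0 (L(B) = B - B = 0)
u = -15/8 (u = -15*1/8 = -15/8 ≈ -1.8750)
A(d) = 6*d (A(d) = (2*d + d)*2 = (3*d)*2 = 6*d)
(A(1)*u)*L(3*(-5)) = ((6*1)*(-15/8))*0 = (6*(-15/8))*0 = -45/4*0 = 0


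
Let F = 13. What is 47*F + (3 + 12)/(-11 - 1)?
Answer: 2439/4 ≈ 609.75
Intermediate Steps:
47*F + (3 + 12)/(-11 - 1) = 47*13 + (3 + 12)/(-11 - 1) = 611 + 15/(-12) = 611 + 15*(-1/12) = 611 - 5/4 = 2439/4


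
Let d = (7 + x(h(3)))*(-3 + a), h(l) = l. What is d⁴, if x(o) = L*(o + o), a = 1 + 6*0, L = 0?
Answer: 38416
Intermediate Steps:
a = 1 (a = 1 + 0 = 1)
x(o) = 0 (x(o) = 0*(o + o) = 0*(2*o) = 0)
d = -14 (d = (7 + 0)*(-3 + 1) = 7*(-2) = -14)
d⁴ = (-14)⁴ = 38416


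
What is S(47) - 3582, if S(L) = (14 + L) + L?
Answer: -3474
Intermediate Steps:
S(L) = 14 + 2*L
S(47) - 3582 = (14 + 2*47) - 3582 = (14 + 94) - 3582 = 108 - 3582 = -3474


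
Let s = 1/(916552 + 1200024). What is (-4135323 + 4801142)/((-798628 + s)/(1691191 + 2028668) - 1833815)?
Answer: -1747411844466320032/4812765070863466229 ≈ -0.36308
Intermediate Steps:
s = 1/2116576 ≈ 4.7246e-7
(-4135323 + 4801142)/((-798628 + s)/(1691191 + 2028668) - 1833815) = (-4135323 + 4801142)/((-798628 + 1/2116576)/(1691191 + 2028668) - 1833815) = 665819/(-1690356857727/2116576/3719859 - 1833815) = 665819/(-1690356857727/2116576*1/3719859 - 1833815) = 665819/(-563452285909/2624454760928 - 1833815) = 665819/(-4812765070863466229/2624454760928) = 665819*(-2624454760928/4812765070863466229) = -1747411844466320032/4812765070863466229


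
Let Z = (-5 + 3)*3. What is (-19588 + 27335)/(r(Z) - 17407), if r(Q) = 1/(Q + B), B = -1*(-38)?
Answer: -247904/557023 ≈ -0.44505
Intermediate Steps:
B = 38
Z = -6 (Z = -2*3 = -6)
r(Q) = 1/(38 + Q) (r(Q) = 1/(Q + 38) = 1/(38 + Q))
(-19588 + 27335)/(r(Z) - 17407) = (-19588 + 27335)/(1/(38 - 6) - 17407) = 7747/(1/32 - 17407) = 7747/(-557023/32) = 7747*(-32/557023) = -247904/557023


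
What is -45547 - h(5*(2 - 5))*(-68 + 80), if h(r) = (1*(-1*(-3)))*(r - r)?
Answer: -45547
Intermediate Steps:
h(r) = 0 (h(r) = (1*3)*0 = 3*0 = 0)
-45547 - h(5*(2 - 5))*(-68 + 80) = -45547 - 0*(-68 + 80) = -45547 - 0*12 = -45547 - 1*0 = -45547 + 0 = -45547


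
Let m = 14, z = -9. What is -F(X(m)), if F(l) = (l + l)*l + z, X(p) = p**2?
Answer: -76823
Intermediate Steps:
F(l) = -9 + 2*l**2 (F(l) = (l + l)*l - 9 = (2*l)*l - 9 = 2*l**2 - 9 = -9 + 2*l**2)
-F(X(m)) = -(-9 + 2*(14**2)**2) = -(-9 + 2*196**2) = -(-9 + 2*38416) = -(-9 + 76832) = -1*76823 = -76823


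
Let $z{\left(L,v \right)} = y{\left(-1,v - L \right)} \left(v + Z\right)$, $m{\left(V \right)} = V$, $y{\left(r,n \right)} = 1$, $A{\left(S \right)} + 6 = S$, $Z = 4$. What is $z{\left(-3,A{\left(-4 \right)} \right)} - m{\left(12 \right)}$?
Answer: $-18$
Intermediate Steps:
$A{\left(S \right)} = -6 + S$
$z{\left(L,v \right)} = 4 + v$ ($z{\left(L,v \right)} = 1 \left(v + 4\right) = 1 \left(4 + v\right) = 4 + v$)
$z{\left(-3,A{\left(-4 \right)} \right)} - m{\left(12 \right)} = \left(4 - 10\right) - 12 = -6 - 12 = -18$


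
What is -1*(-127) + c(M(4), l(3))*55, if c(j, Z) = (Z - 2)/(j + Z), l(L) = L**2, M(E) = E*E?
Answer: 712/5 ≈ 142.40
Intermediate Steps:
M(E) = E**2
c(j, Z) = (-2 + Z)/(Z + j)
-1*(-127) + c(M(4), l(3))*55 = -1*(-127) + ((-2 + 3**2)/(3**2 + 4**2))*55 = 127 + ((-2 + 9)/(9 + 16))*55 = 127 + (7/25)*55 = 127 + 77/5 = 712/5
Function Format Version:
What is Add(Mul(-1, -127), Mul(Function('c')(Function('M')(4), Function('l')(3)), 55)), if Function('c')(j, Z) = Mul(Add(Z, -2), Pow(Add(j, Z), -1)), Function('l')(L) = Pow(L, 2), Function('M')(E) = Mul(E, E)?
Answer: Rational(712, 5) ≈ 142.40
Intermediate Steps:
Function('M')(E) = Pow(E, 2)
Function('c')(j, Z) = Mul(Pow(Add(Z, j), -1), Add(-2, Z)) (Function('c')(j, Z) = Mul(Add(-2, Z), Pow(Add(Z, j), -1)) = Mul(Pow(Add(Z, j), -1), Add(-2, Z)))
Add(Mul(-1, -127), Mul(Function('c')(Function('M')(4), Function('l')(3)), 55)) = Add(Mul(-1, -127), Mul(Mul(Pow(Add(Pow(3, 2), Pow(4, 2)), -1), Add(-2, Pow(3, 2))), 55)) = Add(127, Mul(Mul(Pow(Add(9, 16), -1), Add(-2, 9)), 55)) = Add(127, Mul(Mul(Pow(25, -1), 7), 55)) = Add(127, Mul(Mul(Rational(1, 25), 7), 55)) = Add(127, Mul(Rational(7, 25), 55)) = Add(127, Rational(77, 5)) = Rational(712, 5)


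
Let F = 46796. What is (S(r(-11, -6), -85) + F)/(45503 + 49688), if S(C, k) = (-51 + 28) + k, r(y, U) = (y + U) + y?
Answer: 46688/95191 ≈ 0.49047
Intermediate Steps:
r(y, U) = U + 2*y (r(y, U) = (U + y) + y = U + 2*y)
S(C, k) = -23 + k
(S(r(-11, -6), -85) + F)/(45503 + 49688) = ((-23 - 85) + 46796)/(45503 + 49688) = (-108 + 46796)/95191 = 46688*(1/95191) = 46688/95191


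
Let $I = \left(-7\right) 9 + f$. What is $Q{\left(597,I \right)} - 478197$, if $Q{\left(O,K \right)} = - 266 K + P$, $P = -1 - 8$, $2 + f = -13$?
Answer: $-457458$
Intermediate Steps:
$f = -15$ ($f = -2 - 13 = -15$)
$P = -9$ ($P = -1 - 8 = -9$)
$I = -78$ ($I = \left(-7\right) 9 - 15 = -63 - 15 = -78$)
$Q{\left(O,K \right)} = -9 - 266 K$ ($Q{\left(O,K \right)} = - 266 K - 9 = -9 - 266 K$)
$Q{\left(597,I \right)} - 478197 = \left(-9 - -20748\right) - 478197 = \left(-9 + 20748\right) - 478197 = 20739 - 478197 = -457458$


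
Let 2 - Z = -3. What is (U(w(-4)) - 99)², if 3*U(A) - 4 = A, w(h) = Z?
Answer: 9216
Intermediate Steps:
Z = 5 (Z = 2 - 1*(-3) = 2 + 3 = 5)
w(h) = 5
U(A) = 4/3 + A/3
(U(w(-4)) - 99)² = ((4/3 + (⅓)*5) - 99)² = ((4/3 + 5/3) - 99)² = (3 - 99)² = (-96)² = 9216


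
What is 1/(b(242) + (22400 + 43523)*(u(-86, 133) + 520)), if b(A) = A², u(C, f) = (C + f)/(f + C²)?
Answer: 7529/258537845577 ≈ 2.9121e-8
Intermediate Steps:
u(C, f) = (C + f)/(f + C²)
1/(b(242) + (22400 + 43523)*(u(-86, 133) + 520)) = 1/(242² + (22400 + 43523)*((-86 + 133)/(133 + (-86)²) + 520)) = 1/(58564 + 65923*(47/(133 + 7396) + 520)) = 1/(58564 + 65923*(47/7529 + 520)) = 1/(58564 + 65923*(3915127/7529)) = 1/(58564 + 258096917221/7529) = 1/(258537845577/7529) = 7529/258537845577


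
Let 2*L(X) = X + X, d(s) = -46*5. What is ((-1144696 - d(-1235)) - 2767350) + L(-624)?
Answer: -3912440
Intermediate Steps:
d(s) = -230
L(X) = X (L(X) = (X + X)/2 = (2*X)/2 = X)
((-1144696 - d(-1235)) - 2767350) + L(-624) = ((-1144696 - 1*(-230)) - 2767350) - 624 = ((-1144696 + 230) - 2767350) - 624 = (-1144466 - 2767350) - 624 = -3911816 - 624 = -3912440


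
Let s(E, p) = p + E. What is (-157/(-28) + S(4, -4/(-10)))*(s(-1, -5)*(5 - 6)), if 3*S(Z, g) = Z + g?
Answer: 2971/70 ≈ 42.443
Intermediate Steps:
s(E, p) = E + p
S(Z, g) = Z/3 + g/3 (S(Z, g) = (Z + g)/3 = Z/3 + g/3)
(-157/(-28) + S(4, -4/(-10)))*(s(-1, -5)*(5 - 6)) = (-157/(-28) + ((⅓)*4 + (-4/(-10))/3))*((-1 - 5)*(5 - 6)) = (-157*(-1/28) + (4/3 + (-4*(-⅒))/3))*(-6*(-1)) = (157/28 + (4/3 + (⅓)*(⅖)))*6 = (157/28 + (4/3 + 2/15))*6 = (157/28 + 22/15)*6 = (2971/420)*6 = 2971/70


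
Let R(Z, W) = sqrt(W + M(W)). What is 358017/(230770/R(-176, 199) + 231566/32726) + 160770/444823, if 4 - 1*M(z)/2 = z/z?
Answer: 148702891574559433463057/422844273013408421064111 + 1474747269870508414*sqrt(205)/950589949290860457 ≈ 22.564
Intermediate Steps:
M(z) = 6 (M(z) = 8 - 2*z/z = 8 - 2*1 = 8 - 2 = 6)
R(Z, W) = sqrt(6 + W) (R(Z, W) = sqrt(W + 6) = sqrt(6 + W))
358017/(230770/R(-176, 199) + 231566/32726) + 160770/444823 = 358017/(230770/(sqrt(6 + 199)) + 231566/32726) + 160770/444823 = 358017/(230770/(sqrt(205)) + 231566*(1/32726)) + 160770*(1/444823) = 358017/(230770*(sqrt(205)/205) + 115783/16363) + 160770/444823 = 358017/(46154*sqrt(205)/41 + 115783/16363) + 160770/444823 = 358017/(115783/16363 + 46154*sqrt(205)/41) + 160770/444823 = 160770/444823 + 358017/(115783/16363 + 46154*sqrt(205)/41)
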